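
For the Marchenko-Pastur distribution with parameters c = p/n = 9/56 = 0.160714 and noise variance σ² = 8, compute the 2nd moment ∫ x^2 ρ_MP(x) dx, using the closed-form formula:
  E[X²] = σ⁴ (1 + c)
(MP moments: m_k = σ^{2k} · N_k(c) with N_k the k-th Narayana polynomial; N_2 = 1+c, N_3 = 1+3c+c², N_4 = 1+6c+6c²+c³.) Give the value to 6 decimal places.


E[X²] = σ⁴ (1 + c) (second MP moment). With σ² = 8 (so σ⁴ = 64) and c = 9/56 = 0.160714: E[X²] = 64 · (1 + 0.160714) = 64 · 1.160714.

So E[X^2] = 74.285714.


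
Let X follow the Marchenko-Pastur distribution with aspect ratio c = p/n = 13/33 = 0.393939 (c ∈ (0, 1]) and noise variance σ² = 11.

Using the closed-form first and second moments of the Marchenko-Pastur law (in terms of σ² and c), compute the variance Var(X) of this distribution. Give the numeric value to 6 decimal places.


Recall the MP moments m_1 = E[X] = σ² and m_2 = E[X²] = σ⁴ (1 + c).
m_1 = E[X] = σ² = 11, so m_1² = 121.
m_2 = E[X²] = σ⁴ (1 + c) = 121 · (1 + 0.393939) = 121 · 1.393939 = 168.666667.
(Note m_2 − m_1² simplifies to c · σ⁴ = 0.393939 · 121.)

Var(X) = m_2 − m_1² = 168.666667 − 121 = 47.666667.


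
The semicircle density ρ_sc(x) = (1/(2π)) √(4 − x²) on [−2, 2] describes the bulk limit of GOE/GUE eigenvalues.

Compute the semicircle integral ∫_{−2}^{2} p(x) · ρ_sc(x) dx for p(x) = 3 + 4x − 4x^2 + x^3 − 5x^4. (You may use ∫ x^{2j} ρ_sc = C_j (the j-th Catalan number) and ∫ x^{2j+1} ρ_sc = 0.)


Write p(x) = Σ a_i x^i, split into monomials and integrate each against ρ_sc separately.
Using ∫ x^{2j} ρ_sc = C_j = (1/(j+1)) C(2j, j) (Catalan numbers) and ∫ x^{2j+1} ρ_sc = 0 (odd monomials vanish by symmetry):
  i = 0 (even): a_0 · C_{0} = 3 · 1 = 3
  i = 1 (odd): ∫ x^1 ρ_sc = 0 (vanishes)
  i = 2 (even): a_2 · C_{1} = -4 · 1 = -4
  i = 3 (odd): ∫ x^3 ρ_sc = 0 (vanishes)
  i = 4 (even): a_4 · C_{2} = -5 · 2 = -10

Summing the contributions: ∫_{−2}^{2} p(x) ρ_sc(x) dx = 3 + (-4) + (-10) = -11.


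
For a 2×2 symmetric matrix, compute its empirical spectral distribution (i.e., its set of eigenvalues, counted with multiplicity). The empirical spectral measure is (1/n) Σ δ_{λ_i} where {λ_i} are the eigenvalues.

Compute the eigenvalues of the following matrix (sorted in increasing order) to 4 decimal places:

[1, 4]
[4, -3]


Since M is real symmetric, both eigenvalues are real; they are the roots of det(λI − M) = λ² − (tr M) λ + det M.
tr M = 1 + (-3) = -2.
det M = 1·(-3) − 4² = -3 − 16 = -19.
Characteristic polynomial: λ² + 2λ − 19 = 0.
Discriminant Δ = (tr M)² − 4·det M = 4 − (-76) = 80; √Δ = 8.944272.
λ = (tr M ± √Δ)/2 = (-2 ± 8.944272)/2, giving (tr M − √Δ)/2 = -5.4721 and (tr M + √Δ)/2 = 3.4721.

Eigenvalues sorted in increasing order: [-5.4721, 3.4721].


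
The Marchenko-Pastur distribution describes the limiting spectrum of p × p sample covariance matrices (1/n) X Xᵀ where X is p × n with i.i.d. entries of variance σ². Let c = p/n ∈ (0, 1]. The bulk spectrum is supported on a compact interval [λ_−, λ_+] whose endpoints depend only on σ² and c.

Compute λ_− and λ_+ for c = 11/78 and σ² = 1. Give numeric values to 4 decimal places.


c = 11/78 = 0.141026; √c = 0.375534.
λ_− = σ² (1 − √c)² = 1 · (1 − 0.375534)² = 1 · (0.624466)² = 0.389958.
λ_+ = σ² (1 + √c)² = 1 · (1 + 0.375534)² = 1 · (1.375534)² = 1.892093.

Rounded to 4 decimal places: λ_− ≈ 0.3900, λ_+ ≈ 1.8921.


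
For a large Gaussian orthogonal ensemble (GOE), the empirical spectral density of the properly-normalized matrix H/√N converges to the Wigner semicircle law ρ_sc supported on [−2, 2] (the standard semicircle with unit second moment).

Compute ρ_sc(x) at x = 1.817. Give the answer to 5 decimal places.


ρ_sc(x) = (1/(2π)) √(4 − x²). With x = 1.817:
  4 − x² = 4 − (1.817)² = 4 − 3.301489 = 0.698511.
  √(4 − x²) = 0.835770.
  1/(2π) = 0.159155.
  ρ_sc(1.817) = 0.159155 · 0.835770 = 0.133017.

Rounded to 5 decimal places: ρ_sc(1.817) ≈ 0.13302.


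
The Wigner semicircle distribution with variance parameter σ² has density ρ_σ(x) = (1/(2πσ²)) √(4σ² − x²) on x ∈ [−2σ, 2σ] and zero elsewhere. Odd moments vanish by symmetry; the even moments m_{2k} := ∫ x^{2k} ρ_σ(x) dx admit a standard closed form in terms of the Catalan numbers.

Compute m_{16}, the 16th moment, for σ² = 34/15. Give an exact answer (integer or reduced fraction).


By the scaled semicircle moment identity, m_{2k} = σ^{2k} · C_k with k = 8.
C_8 = (1/(k+1)) · C(2k, k) = (1/9) · C(16, 8) = (1/9) · 12870 = 1430.
σ^{2k} = (σ²)^k = (34/15)^8 = 1785793904896/2562890625.

Therefore m_{16} = σ^{16} · C_8 = (1785793904896/2562890625) · 1430 = 510737056800256/512578125.


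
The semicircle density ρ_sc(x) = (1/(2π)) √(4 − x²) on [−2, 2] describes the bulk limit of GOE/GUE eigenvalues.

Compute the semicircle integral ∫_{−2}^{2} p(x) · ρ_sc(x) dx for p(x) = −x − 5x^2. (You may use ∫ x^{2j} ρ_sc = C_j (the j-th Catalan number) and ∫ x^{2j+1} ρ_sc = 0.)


Write p(x) = Σ a_i x^i, split into monomials and integrate each against ρ_sc separately.
Using ∫ x^{2j} ρ_sc = C_j = (1/(j+1)) C(2j, j) (Catalan numbers) and ∫ x^{2j+1} ρ_sc = 0 (odd monomials vanish by symmetry):
  i = 1 (odd): ∫ x^1 ρ_sc = 0 (vanishes)
  i = 2 (even): a_2 · C_{1} = -5 · 1 = -5

Summing the contributions: ∫_{−2}^{2} p(x) ρ_sc(x) dx = -5.


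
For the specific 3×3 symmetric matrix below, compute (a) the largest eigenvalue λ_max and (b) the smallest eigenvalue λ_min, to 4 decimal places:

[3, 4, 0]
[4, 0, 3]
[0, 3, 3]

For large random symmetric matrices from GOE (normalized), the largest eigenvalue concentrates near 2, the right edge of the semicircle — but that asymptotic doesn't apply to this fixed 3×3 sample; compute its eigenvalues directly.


Since M is real symmetric, all three eigenvalues are real; they are the roots of det(λI − M) = λ³ − (tr M) λ² + s λ − det M, where s is the sum of the principal 2×2 minors.
tr M = 3 + 0 + 3 = 6.
s = (3·0 − 4²) + (3·3 − 0²) + (0·3 − 3²) = -16 + 9 + (-9) = -16.
det M (expand along row 1) = 3·(-9) − 4·12 + 0·12 = -75.
Characteristic polynomial: λ³ − 6λ² − 16λ + 75 = 0.
Substitute λ = y + (tr M)/3 = y + 2.000000 to remove the quadratic term: y³ + p·y + q = 0 with p = s − (tr M)²/3 = -28.000000 and q = −2(tr M)³/27 + (tr M)·s/3 − det M = 27.000000.
Three real roots ⇒ use the trigonometric (Viète) form: r = 2√(−p/3) = 6.110101, φ = arccos(3q/(p·r)) = arccos(-0.473455) = 2.064005 rad.
y_k = r·cos(φ/3 − 2πk/3) for k = 0, 1, 2 gives y = 4.720153, 1.000000, -5.720153.
λ_k = y_k + 2.000000 gives λ = 6.7202, 3.0000, -3.7202 (check: the sum is 6.0000 = tr M).

Hence λ_max = 6.7202 and λ_min = -3.7202.


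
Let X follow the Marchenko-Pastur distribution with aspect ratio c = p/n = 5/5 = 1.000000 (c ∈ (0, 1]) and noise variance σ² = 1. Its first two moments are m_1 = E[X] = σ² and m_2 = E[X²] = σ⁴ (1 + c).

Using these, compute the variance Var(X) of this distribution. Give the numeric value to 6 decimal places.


m_1 = E[X] = σ² = 1, so m_1² = 1.
m_2 = E[X²] = σ⁴ (1 + c) = 1 · (1 + 1.000000) = 1 · 2.000000 = 2.000000.
(Note m_2 − m_1² simplifies to c · σ⁴ = 1.000000 · 1.)

Var(X) = m_2 − m_1² = 2.000000 − 1 = 1.000000.


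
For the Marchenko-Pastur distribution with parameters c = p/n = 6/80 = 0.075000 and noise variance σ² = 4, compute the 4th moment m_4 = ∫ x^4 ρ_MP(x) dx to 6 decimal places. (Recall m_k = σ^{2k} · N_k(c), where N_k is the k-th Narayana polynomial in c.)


E[X⁴] = σ⁸ (1 + 6c + 6c² + c³) (fourth MP moment). With σ² = 4 (so σ⁸ = 256) and c = 6/80 = 0.075000: E[X⁴] = 256 · (1 + 6·0.075000 + 6·(0.075000)² + (0.075000)³) = 256 · 1.484172.

So E[X^4] = 379.948000.


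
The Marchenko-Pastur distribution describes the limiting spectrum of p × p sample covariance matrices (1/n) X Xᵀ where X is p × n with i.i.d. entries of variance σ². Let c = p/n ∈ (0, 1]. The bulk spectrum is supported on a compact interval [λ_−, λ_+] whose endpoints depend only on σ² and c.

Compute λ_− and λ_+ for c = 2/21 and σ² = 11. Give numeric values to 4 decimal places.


c = 2/21 = 0.095238; √c = 0.308607.
λ_− = σ² (1 − √c)² = 11 · (1 − 0.308607)² = 11 · (0.691393)² = 5.258272.
λ_+ = σ² (1 + √c)² = 11 · (1 + 0.308607)² = 11 · (1.308607)² = 18.836966.

Rounded to 4 decimal places: λ_− ≈ 5.2583, λ_+ ≈ 18.8370.


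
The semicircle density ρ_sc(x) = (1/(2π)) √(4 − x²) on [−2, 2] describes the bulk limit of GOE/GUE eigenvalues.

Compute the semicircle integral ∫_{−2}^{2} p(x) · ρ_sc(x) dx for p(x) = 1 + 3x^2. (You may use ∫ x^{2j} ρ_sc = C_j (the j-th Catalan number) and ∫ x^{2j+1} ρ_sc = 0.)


Write p(x) = Σ a_i x^i, split into monomials and integrate each against ρ_sc separately.
Using ∫ x^{2j} ρ_sc = C_j = (1/(j+1)) C(2j, j) (Catalan numbers) and ∫ x^{2j+1} ρ_sc = 0 (odd monomials vanish by symmetry):
  i = 0 (even): a_0 · C_{0} = 1 · 1 = 1
  i = 2 (even): a_2 · C_{1} = 3 · 1 = 3

Summing the contributions: ∫_{−2}^{2} p(x) ρ_sc(x) dx = 1 + 3 = 4.


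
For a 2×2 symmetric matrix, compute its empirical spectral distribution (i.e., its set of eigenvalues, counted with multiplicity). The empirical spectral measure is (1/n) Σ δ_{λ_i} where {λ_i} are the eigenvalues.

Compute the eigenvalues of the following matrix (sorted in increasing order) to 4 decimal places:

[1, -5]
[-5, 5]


Since M is real symmetric, both eigenvalues are real; they are the roots of det(λI − M) = λ² − (tr M) λ + det M.
tr M = 1 + 5 = 6.
det M = 1·5 − (-5)² = 5 − 25 = -20.
Characteristic polynomial: λ² − 6λ − 20 = 0.
Discriminant Δ = (tr M)² − 4·det M = 36 − (-80) = 116; √Δ = 10.770330.
λ = (tr M ± √Δ)/2 = (6 ± 10.770330)/2, giving (tr M − √Δ)/2 = -2.3852 and (tr M + √Δ)/2 = 8.3852.

Eigenvalues sorted in increasing order: [-2.3852, 8.3852].


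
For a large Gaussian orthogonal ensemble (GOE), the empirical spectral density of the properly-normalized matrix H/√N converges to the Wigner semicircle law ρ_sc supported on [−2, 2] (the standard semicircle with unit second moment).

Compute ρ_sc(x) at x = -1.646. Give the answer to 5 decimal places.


ρ_sc(x) = (1/(2π)) √(4 − x²). With x = -1.646:
  4 − x² = 4 − (-1.646)² = 4 − 2.709316 = 1.290684.
  √(4 − x²) = 1.136083.
  1/(2π) = 0.159155.
  ρ_sc(-1.646) = 0.159155 · 1.136083 = 0.180813.

Rounded to 5 decimal places: ρ_sc(-1.646) ≈ 0.18081.


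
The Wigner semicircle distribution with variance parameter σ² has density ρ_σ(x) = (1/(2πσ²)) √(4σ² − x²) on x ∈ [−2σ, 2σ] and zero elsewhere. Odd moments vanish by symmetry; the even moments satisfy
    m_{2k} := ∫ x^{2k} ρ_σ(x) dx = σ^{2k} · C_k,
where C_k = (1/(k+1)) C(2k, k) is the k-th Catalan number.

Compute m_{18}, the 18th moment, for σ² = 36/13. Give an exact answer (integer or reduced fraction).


By the scaled semicircle moment identity, m_{2k} = σ^{2k} · C_k with k = 9.
C_9 = (1/(k+1)) · C(2k, k) = (1/10) · C(18, 9) = (1/10) · 48620 = 4862.
σ^{2k} = (σ²)^k = (36/13)^9 = 101559956668416/10604499373.

Therefore m_{18} = σ^{18} · C_9 = (101559956668416/10604499373) · 4862 = 37983423793987584/815730721.


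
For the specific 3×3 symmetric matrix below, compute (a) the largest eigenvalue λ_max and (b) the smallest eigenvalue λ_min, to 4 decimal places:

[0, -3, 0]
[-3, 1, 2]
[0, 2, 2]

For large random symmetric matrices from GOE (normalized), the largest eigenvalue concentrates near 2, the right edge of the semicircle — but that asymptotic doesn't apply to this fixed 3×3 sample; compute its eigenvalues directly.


Since M is real symmetric, all three eigenvalues are real; they are the roots of det(λI − M) = λ³ − (tr M) λ² + s λ − det M, where s is the sum of the principal 2×2 minors.
tr M = 0 + 1 + 2 = 3.
s = (0·1 − (-3)²) + (0·2 − 0²) + (1·2 − 2²) = -9 + 0 + (-2) = -11.
det M (expand along row 1) = 0·(-2) − (-3)·(-6) + 0·(-6) = -18.
Characteristic polynomial: λ³ − 3λ² − 11λ + 18 = 0.
Substitute λ = y + (tr M)/3 = y + 1.000000 to remove the quadratic term: y³ + p·y + q = 0 with p = s − (tr M)²/3 = -14.000000 and q = −2(tr M)³/27 + (tr M)·s/3 − det M = 5.000000.
Three real roots ⇒ use the trigonometric (Viète) form: r = 2√(−p/3) = 4.320494, φ = arccos(3q/(p·r)) = arccos(-0.247988) = 1.821399 rad.
y_k = r·cos(φ/3 − 2πk/3) for k = 0, 1, 2 gives y = 3.548366, 0.360489, -3.908855.
λ_k = y_k + 1.000000 gives λ = 4.5484, 1.3605, -2.9089 (check: the sum is 3.0000 = tr M).

Hence λ_max = 4.5484 and λ_min = -2.9089.


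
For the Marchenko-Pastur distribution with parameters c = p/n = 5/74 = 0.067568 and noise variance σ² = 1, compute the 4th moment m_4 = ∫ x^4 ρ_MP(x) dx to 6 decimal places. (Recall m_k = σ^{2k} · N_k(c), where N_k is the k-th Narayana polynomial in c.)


E[X⁴] = σ⁸ (1 + 6c + 6c² + c³) (fourth MP moment). With σ² = 1 (so σ⁸ = 1) and c = 5/74 = 0.067568: E[X⁴] = 1 · (1 + 6·0.067568 + 6·(0.067568)² + (0.067568)³) = 1 · 1.433106.

So E[X^4] = 1.433106.


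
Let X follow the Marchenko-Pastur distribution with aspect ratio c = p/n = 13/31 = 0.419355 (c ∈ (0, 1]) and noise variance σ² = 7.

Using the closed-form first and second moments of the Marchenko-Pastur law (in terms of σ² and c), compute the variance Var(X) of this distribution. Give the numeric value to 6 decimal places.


Recall the MP moments m_1 = E[X] = σ² and m_2 = E[X²] = σ⁴ (1 + c).
m_1 = E[X] = σ² = 7, so m_1² = 49.
m_2 = E[X²] = σ⁴ (1 + c) = 49 · (1 + 0.419355) = 49 · 1.419355 = 69.548387.
(Note m_2 − m_1² simplifies to c · σ⁴ = 0.419355 · 49.)

Var(X) = m_2 − m_1² = 69.548387 − 49 = 20.548387.


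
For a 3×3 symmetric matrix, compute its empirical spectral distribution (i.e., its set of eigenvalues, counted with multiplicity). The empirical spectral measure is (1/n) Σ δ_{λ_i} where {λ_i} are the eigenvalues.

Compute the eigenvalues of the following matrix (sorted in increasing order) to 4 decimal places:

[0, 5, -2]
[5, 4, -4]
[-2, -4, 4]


Since M is real symmetric, all three eigenvalues are real; they are the roots of det(λI − M) = λ³ − (tr M) λ² + s λ − det M, where s is the sum of the principal 2×2 minors.
tr M = 0 + 4 + 4 = 8.
s = (0·4 − 5²) + (0·4 − (-2)²) + (4·4 − (-4)²) = -25 + (-4) + 0 = -29.
det M (expand along row 1) = 0·0 − 5·12 + (-2)·(-12) = -36.
Characteristic polynomial: λ³ − 8λ² − 29λ + 36 = 0.
Substitute λ = y + (tr M)/3 = y + 2.666667 to remove the quadratic term: y³ + p·y + q = 0 with p = s − (tr M)²/3 = -50.333333 and q = −2(tr M)³/27 + (tr M)·s/3 − det M = -79.259259.
Three real roots ⇒ use the trigonometric (Viète) form: r = 2√(−p/3) = 8.192137, φ = arccos(3q/(p·r)) = arccos(0.576658) = 0.956164 rad.
y_k = r·cos(φ/3 − 2πk/3) for k = 0, 1, 2 gives y = 7.779555, -1.666667, -6.112889.
λ_k = y_k + 2.666667 gives λ = 10.4462, 1.0000, -3.4462 (check: the sum is 8.0000 = tr M).

Eigenvalues sorted in increasing order: [-3.4462, 1.0000, 10.4462].


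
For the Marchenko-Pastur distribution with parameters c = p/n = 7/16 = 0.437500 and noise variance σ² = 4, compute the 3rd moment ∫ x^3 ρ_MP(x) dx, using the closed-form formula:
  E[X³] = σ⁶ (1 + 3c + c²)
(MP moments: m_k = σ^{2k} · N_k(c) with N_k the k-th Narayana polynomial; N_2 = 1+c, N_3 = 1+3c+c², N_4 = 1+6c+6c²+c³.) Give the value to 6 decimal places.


E[X³] = σ⁶ (1 + 3c + c²) (third MP moment). With σ² = 4 (so σ⁶ = 64) and c = 7/16 = 0.437500: E[X³] = 64 · (1 + 3·0.437500 + (0.437500)²) = 64 · 2.503906.

So E[X^3] = 160.250000.


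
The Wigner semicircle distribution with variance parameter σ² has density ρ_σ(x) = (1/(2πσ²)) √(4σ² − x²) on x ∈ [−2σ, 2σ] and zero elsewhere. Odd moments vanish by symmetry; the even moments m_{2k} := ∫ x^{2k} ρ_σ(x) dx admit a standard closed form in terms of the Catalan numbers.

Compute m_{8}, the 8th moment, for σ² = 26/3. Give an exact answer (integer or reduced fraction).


By the scaled semicircle moment identity, m_{2k} = σ^{2k} · C_k with k = 4.
C_4 = (1/(k+1)) · C(2k, k) = (1/5) · C(8, 4) = (1/5) · 70 = 14.
σ^{2k} = (σ²)^k = (26/3)^4 = 456976/81.

Therefore m_{8} = σ^{8} · C_4 = (456976/81) · 14 = 6397664/81.


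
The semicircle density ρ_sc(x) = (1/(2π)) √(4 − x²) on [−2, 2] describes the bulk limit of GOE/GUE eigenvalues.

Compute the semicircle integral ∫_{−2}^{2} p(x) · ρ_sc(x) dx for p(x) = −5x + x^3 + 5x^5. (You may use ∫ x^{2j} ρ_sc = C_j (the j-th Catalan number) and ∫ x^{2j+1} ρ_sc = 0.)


Write p(x) = Σ a_i x^i, split into monomials and integrate each against ρ_sc separately.
Using ∫ x^{2j} ρ_sc = C_j = (1/(j+1)) C(2j, j) (Catalan numbers) and ∫ x^{2j+1} ρ_sc = 0 (odd monomials vanish by symmetry):
  i = 1 (odd): ∫ x^1 ρ_sc = 0 (vanishes)
  i = 3 (odd): ∫ x^3 ρ_sc = 0 (vanishes)
  i = 5 (odd): ∫ x^5 ρ_sc = 0 (vanishes)

Summing the contributions: ∫_{−2}^{2} p(x) ρ_sc(x) dx = 0.


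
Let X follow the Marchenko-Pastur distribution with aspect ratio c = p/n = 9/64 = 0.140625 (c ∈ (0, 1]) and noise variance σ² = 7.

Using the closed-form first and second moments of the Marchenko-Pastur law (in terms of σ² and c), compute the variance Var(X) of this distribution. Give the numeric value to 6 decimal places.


Recall the MP moments m_1 = E[X] = σ² and m_2 = E[X²] = σ⁴ (1 + c).
m_1 = E[X] = σ² = 7, so m_1² = 49.
m_2 = E[X²] = σ⁴ (1 + c) = 49 · (1 + 0.140625) = 49 · 1.140625 = 55.890625.
(Note m_2 − m_1² simplifies to c · σ⁴ = 0.140625 · 49.)

Var(X) = m_2 − m_1² = 55.890625 − 49 = 6.890625.


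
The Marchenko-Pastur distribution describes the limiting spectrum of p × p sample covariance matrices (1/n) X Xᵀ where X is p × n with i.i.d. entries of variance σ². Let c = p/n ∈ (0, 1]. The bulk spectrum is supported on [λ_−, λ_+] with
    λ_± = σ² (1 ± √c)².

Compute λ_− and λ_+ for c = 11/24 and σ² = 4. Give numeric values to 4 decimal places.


c = 11/24 = 0.458333; √c = 0.677003.
λ_− = σ² (1 − √c)² = 4 · (1 − 0.677003)² = 4 · (0.322997)² = 0.417308.
λ_+ = σ² (1 + √c)² = 4 · (1 + 0.677003)² = 4 · (1.677003)² = 11.249359.

Rounded to 4 decimal places: λ_− ≈ 0.4173, λ_+ ≈ 11.2494.


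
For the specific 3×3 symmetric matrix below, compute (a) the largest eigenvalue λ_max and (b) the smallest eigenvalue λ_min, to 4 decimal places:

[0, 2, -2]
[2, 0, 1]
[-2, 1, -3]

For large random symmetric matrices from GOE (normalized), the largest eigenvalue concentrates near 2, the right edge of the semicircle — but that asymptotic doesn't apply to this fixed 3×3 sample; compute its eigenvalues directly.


Since M is real symmetric, all three eigenvalues are real; they are the roots of det(λI − M) = λ³ − (tr M) λ² + s λ − det M, where s is the sum of the principal 2×2 minors.
tr M = 0 + 0 + (-3) = -3.
s = (0·0 − 2²) + (0·(-3) − (-2)²) + (0·(-3) − 1²) = -4 + (-4) + (-1) = -9.
det M (expand along row 1) = 0·(-1) − 2·(-4) + (-2)·2 = 4.
Characteristic polynomial: λ³ + 3λ² − 9λ − 4 = 0.
Substitute λ = y + (tr M)/3 = y − 1.000000 to remove the quadratic term: y³ + p·y + q = 0 with p = s − (tr M)²/3 = -12.000000 and q = −2(tr M)³/27 + (tr M)·s/3 − det M = 7.000000.
Three real roots ⇒ use the trigonometric (Viète) form: r = 2√(−p/3) = 4.000000, φ = arccos(3q/(p·r)) = arccos(-0.437500) = 2.023613 rad.
y_k = r·cos(φ/3 − 2πk/3) for k = 0, 1, 2 gives y = 3.123983, 0.601466, -3.725449.
λ_k = y_k − 1.000000 gives λ = 2.1240, -0.3985, -4.7254 (check: the sum is -3.0000 = tr M).

Hence λ_max = 2.1240 and λ_min = -4.7254.


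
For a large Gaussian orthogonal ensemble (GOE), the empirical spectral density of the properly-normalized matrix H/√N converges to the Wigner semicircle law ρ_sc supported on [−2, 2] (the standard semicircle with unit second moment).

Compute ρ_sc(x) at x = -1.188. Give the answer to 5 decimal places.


ρ_sc(x) = (1/(2π)) √(4 − x²). With x = -1.188:
  4 − x² = 4 − (-1.188)² = 4 − 1.411344 = 2.588656.
  √(4 − x²) = 1.608930.
  1/(2π) = 0.159155.
  ρ_sc(-1.188) = 0.159155 · 1.608930 = 0.256069.

Rounded to 5 decimal places: ρ_sc(-1.188) ≈ 0.25607.


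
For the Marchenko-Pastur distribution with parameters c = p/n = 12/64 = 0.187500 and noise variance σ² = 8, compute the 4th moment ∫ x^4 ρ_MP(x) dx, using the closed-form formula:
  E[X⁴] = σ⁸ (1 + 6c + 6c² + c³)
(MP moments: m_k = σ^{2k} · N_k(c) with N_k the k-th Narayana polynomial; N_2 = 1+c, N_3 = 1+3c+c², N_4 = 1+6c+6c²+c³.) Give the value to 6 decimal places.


E[X⁴] = σ⁸ (1 + 6c + 6c² + c³) (fourth MP moment). With σ² = 8 (so σ⁸ = 4096) and c = 12/64 = 0.187500: E[X⁴] = 4096 · (1 + 6·0.187500 + 6·(0.187500)² + (0.187500)³) = 4096 · 2.342529.

So E[X^4] = 9595.000000.


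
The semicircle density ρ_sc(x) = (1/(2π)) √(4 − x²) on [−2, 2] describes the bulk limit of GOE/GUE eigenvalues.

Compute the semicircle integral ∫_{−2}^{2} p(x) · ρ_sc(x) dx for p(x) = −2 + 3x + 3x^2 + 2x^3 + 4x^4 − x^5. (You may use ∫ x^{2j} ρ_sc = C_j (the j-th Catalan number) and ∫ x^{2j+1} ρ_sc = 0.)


Write p(x) = Σ a_i x^i, split into monomials and integrate each against ρ_sc separately.
Using ∫ x^{2j} ρ_sc = C_j = (1/(j+1)) C(2j, j) (Catalan numbers) and ∫ x^{2j+1} ρ_sc = 0 (odd monomials vanish by symmetry):
  i = 0 (even): a_0 · C_{0} = -2 · 1 = -2
  i = 1 (odd): ∫ x^1 ρ_sc = 0 (vanishes)
  i = 2 (even): a_2 · C_{1} = 3 · 1 = 3
  i = 3 (odd): ∫ x^3 ρ_sc = 0 (vanishes)
  i = 4 (even): a_4 · C_{2} = 4 · 2 = 8
  i = 5 (odd): ∫ x^5 ρ_sc = 0 (vanishes)

Summing the contributions: ∫_{−2}^{2} p(x) ρ_sc(x) dx = (-2) + 3 + 8 = 9.


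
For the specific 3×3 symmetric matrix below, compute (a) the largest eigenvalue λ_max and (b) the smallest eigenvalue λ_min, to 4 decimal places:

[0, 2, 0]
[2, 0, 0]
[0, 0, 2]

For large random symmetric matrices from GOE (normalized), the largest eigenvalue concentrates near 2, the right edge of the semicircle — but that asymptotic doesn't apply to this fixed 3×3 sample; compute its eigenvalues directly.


Since M is real symmetric, all three eigenvalues are real; they are the roots of det(λI − M) = λ³ − (tr M) λ² + s λ − det M, where s is the sum of the principal 2×2 minors.
tr M = 0 + 0 + 2 = 2.
s = (0·0 − 2²) + (0·2 − 0²) + (0·2 − 0²) = -4 + 0 + 0 = -4.
det M (expand along row 1) = 0·0 − 2·4 + 0·0 = -8.
Characteristic polynomial: λ³ − 2λ² − 4λ + 8 = 0.
Substitute λ = y + (tr M)/3 = y + 0.666667 to remove the quadratic term: y³ + p·y + q = 0 with p = s − (tr M)²/3 = -5.333333 and q = −2(tr M)³/27 + (tr M)·s/3 − det M = 4.740741.
Three real roots ⇒ use the trigonometric (Viète) form: r = 2√(−p/3) = 2.666667, φ = arccos(3q/(p·r)) = arccos(-1.000000) = 3.141593 rad.
y_k = r·cos(φ/3 − 2πk/3) for k = 0, 1, 2 gives y = 1.333333, 1.333333, -2.666667.
λ_k = y_k + 0.666667 gives λ = 2.0000, 2.0000, -2.0000 (check: the sum is 2.0000 = tr M).

Hence λ_max = 2.0000 and λ_min = -2.0000.


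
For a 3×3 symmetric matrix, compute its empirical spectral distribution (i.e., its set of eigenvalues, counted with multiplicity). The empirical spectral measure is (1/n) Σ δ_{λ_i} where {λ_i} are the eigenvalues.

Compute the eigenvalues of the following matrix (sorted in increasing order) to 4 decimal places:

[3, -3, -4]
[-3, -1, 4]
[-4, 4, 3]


Since M is real symmetric, all three eigenvalues are real; they are the roots of det(λI − M) = λ³ − (tr M) λ² + s λ − det M, where s is the sum of the principal 2×2 minors.
tr M = 3 + (-1) + 3 = 5.
s = (3·(-1) − (-3)²) + (3·3 − (-4)²) + ((-1)·3 − 4²) = -12 + (-7) + (-19) = -38.
det M (expand along row 1) = 3·(-19) − (-3)·7 + (-4)·(-16) = 28.
Characteristic polynomial: λ³ − 5λ² − 38λ − 28 = 0.
Substitute λ = y + (tr M)/3 = y + 1.666667 to remove the quadratic term: y³ + p·y + q = 0 with p = s − (tr M)²/3 = -46.333333 and q = −2(tr M)³/27 + (tr M)·s/3 − det M = -100.592593.
Three real roots ⇒ use the trigonometric (Viète) form: r = 2√(−p/3) = 7.859884, φ = arccos(3q/(p·r)) = arccos(0.828662) = 0.594083 rad.
y_k = r·cos(φ/3 − 2πk/3) for k = 0, 1, 2 gives y = 7.706275, -2.513984, -5.192291.
λ_k = y_k + 1.666667 gives λ = 9.3729, -0.8473, -3.5256 (check: the sum is 5.0000 = tr M).

Eigenvalues sorted in increasing order: [-3.5256, -0.8473, 9.3729].


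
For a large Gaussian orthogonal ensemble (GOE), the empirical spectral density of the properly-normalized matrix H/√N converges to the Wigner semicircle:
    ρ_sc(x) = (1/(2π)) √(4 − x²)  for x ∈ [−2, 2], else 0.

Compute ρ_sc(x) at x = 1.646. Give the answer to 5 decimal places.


ρ_sc(x) = (1/(2π)) √(4 − x²). With x = 1.646:
  4 − x² = 4 − (1.646)² = 4 − 2.709316 = 1.290684.
  √(4 − x²) = 1.136083.
  1/(2π) = 0.159155.
  ρ_sc(1.646) = 0.159155 · 1.136083 = 0.180813.

Rounded to 5 decimal places: ρ_sc(1.646) ≈ 0.18081.


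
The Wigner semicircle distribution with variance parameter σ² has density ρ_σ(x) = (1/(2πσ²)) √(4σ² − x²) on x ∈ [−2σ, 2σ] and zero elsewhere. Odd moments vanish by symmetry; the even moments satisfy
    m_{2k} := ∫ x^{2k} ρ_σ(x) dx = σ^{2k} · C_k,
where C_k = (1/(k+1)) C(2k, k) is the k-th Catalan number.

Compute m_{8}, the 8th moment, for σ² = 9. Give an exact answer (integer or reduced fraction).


By the scaled semicircle moment identity, m_{2k} = σ^{2k} · C_k with k = 4.
C_4 = (1/(k+1)) · C(2k, k) = (1/5) · C(8, 4) = (1/5) · 70 = 14.
σ^{2k} = (σ²)^k = (9)^4 = 6561.

Therefore m_{8} = σ^{8} · C_4 = 6561 · 14 = 91854.


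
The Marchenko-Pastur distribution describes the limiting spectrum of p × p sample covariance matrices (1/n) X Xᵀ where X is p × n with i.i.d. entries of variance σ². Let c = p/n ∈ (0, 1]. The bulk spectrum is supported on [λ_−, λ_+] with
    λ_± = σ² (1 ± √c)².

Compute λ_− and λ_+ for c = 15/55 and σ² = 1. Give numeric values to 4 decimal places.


c = 15/55 = 0.272727; √c = 0.522233.
λ_− = σ² (1 − √c)² = 1 · (1 − 0.522233)² = 1 · (0.477767)² = 0.228261.
λ_+ = σ² (1 + √c)² = 1 · (1 + 0.522233)² = 1 · (1.522233)² = 2.317193.

Rounded to 4 decimal places: λ_− ≈ 0.2283, λ_+ ≈ 2.3172.


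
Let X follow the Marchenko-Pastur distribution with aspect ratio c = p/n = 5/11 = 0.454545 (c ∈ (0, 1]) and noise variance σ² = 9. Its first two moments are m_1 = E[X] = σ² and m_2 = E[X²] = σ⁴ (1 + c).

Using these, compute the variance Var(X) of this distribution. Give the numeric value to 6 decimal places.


m_1 = E[X] = σ² = 9, so m_1² = 81.
m_2 = E[X²] = σ⁴ (1 + c) = 81 · (1 + 0.454545) = 81 · 1.454545 = 117.818182.
(Note m_2 − m_1² simplifies to c · σ⁴ = 0.454545 · 81.)

Var(X) = m_2 − m_1² = 117.818182 − 81 = 36.818182.


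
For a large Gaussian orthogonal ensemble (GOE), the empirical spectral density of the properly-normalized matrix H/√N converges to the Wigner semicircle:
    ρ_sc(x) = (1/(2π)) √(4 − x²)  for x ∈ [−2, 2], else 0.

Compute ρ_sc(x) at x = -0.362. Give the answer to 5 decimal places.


ρ_sc(x) = (1/(2π)) √(4 − x²). With x = -0.362:
  4 − x² = 4 − (-0.362)² = 4 − 0.131044 = 3.868956.
  √(4 − x²) = 1.966966.
  1/(2π) = 0.159155.
  ρ_sc(-0.362) = 0.159155 · 1.966966 = 0.313052.

Rounded to 5 decimal places: ρ_sc(-0.362) ≈ 0.31305.


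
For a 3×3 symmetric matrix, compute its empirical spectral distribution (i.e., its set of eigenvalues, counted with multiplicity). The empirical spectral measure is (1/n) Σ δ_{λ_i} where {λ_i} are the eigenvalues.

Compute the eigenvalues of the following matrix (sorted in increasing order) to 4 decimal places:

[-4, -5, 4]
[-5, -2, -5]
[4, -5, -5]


Since M is real symmetric, all three eigenvalues are real; they are the roots of det(λI − M) = λ³ − (tr M) λ² + s λ − det M, where s is the sum of the principal 2×2 minors.
tr M = -4 + (-2) + (-5) = -11.
s = ((-4)·(-2) − (-5)²) + ((-4)·(-5) − 4²) + ((-2)·(-5) − (-5)²) = -17 + 4 + (-15) = -28.
det M (expand along row 1) = (-4)·(-15) − (-5)·45 + 4·33 = 417.
Characteristic polynomial: λ³ + 11λ² − 28λ − 417 = 0.
Substitute λ = y + (tr M)/3 = y − 3.666667 to remove the quadratic term: y³ + p·y + q = 0 with p = s − (tr M)²/3 = -68.333333 and q = −2(tr M)³/27 + (tr M)·s/3 − det M = -215.740741.
Three real roots ⇒ use the trigonometric (Viète) form: r = 2√(−p/3) = 9.545214, φ = arccos(3q/(p·r)) = arccos(0.992282) = 0.124321 rad.
y_k = r·cos(φ/3 − 2πk/3) for k = 0, 1, 2 gives y = 9.537019, -4.426045, -5.110974.
λ_k = y_k − 3.666667 gives λ = 5.8704, -8.0927, -8.7776 (check: the sum is -11.0000 = tr M).

Eigenvalues sorted in increasing order: [-8.7776, -8.0927, 5.8704].


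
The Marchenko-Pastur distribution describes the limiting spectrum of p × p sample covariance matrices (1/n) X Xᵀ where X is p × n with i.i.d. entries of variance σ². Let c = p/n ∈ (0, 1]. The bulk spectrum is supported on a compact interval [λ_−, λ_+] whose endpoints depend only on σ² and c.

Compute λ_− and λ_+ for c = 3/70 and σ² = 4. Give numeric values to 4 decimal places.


c = 3/70 = 0.042857; √c = 0.207020.
λ_− = σ² (1 − √c)² = 4 · (1 − 0.207020)² = 4 · (0.792980)² = 2.515271.
λ_+ = σ² (1 + √c)² = 4 · (1 + 0.207020)² = 4 · (1.207020)² = 5.827586.

Rounded to 4 decimal places: λ_− ≈ 2.5153, λ_+ ≈ 5.8276.


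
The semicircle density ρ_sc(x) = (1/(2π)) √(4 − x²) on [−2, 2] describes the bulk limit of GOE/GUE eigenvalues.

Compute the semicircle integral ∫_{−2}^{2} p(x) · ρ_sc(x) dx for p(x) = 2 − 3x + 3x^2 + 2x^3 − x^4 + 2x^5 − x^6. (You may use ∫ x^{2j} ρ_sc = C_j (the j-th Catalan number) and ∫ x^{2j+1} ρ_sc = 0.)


Write p(x) = Σ a_i x^i, split into monomials and integrate each against ρ_sc separately.
Using ∫ x^{2j} ρ_sc = C_j = (1/(j+1)) C(2j, j) (Catalan numbers) and ∫ x^{2j+1} ρ_sc = 0 (odd monomials vanish by symmetry):
  i = 0 (even): a_0 · C_{0} = 2 · 1 = 2
  i = 1 (odd): ∫ x^1 ρ_sc = 0 (vanishes)
  i = 2 (even): a_2 · C_{1} = 3 · 1 = 3
  i = 3 (odd): ∫ x^3 ρ_sc = 0 (vanishes)
  i = 4 (even): a_4 · C_{2} = -1 · 2 = -2
  i = 5 (odd): ∫ x^5 ρ_sc = 0 (vanishes)
  i = 6 (even): a_6 · C_{3} = -1 · 5 = -5

Summing the contributions: ∫_{−2}^{2} p(x) ρ_sc(x) dx = 2 + 3 + (-2) + (-5) = -2.


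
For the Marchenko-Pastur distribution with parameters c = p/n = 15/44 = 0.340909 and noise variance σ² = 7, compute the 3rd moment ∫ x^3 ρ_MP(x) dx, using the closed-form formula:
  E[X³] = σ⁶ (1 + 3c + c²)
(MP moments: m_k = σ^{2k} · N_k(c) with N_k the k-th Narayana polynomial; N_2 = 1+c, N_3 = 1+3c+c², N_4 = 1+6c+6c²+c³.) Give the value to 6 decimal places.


E[X³] = σ⁶ (1 + 3c + c²) (third MP moment). With σ² = 7 (so σ⁶ = 343) and c = 15/44 = 0.340909: E[X³] = 343 · (1 + 3·0.340909 + (0.340909)²) = 343 · 2.138946.

So E[X^3] = 733.658574.


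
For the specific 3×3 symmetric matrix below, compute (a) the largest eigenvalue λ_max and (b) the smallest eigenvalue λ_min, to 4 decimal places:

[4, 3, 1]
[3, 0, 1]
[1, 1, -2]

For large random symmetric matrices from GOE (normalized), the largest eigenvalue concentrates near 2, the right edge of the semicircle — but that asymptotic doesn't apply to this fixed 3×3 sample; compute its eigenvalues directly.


Since M is real symmetric, all three eigenvalues are real; they are the roots of det(λI − M) = λ³ − (tr M) λ² + s λ − det M, where s is the sum of the principal 2×2 minors.
tr M = 4 + 0 + (-2) = 2.
s = (4·0 − 3²) + (4·(-2) − 1²) + (0·(-2) − 1²) = -9 + (-9) + (-1) = -19.
det M (expand along row 1) = 4·(-1) − 3·(-7) + 1·3 = 20.
Characteristic polynomial: λ³ − 2λ² − 19λ − 20 = 0.
Substitute λ = y + (tr M)/3 = y + 0.666667 to remove the quadratic term: y³ + p·y + q = 0 with p = s − (tr M)²/3 = -20.333333 and q = −2(tr M)³/27 + (tr M)·s/3 − det M = -33.259259.
Three real roots ⇒ use the trigonometric (Viète) form: r = 2√(−p/3) = 5.206833, φ = arccos(3q/(p·r)) = arccos(0.942435) = 0.340956 rad.
y_k = r·cos(φ/3 − 2πk/3) for k = 0, 1, 2 gives y = 5.173242, -2.075238, -3.098004.
λ_k = y_k + 0.666667 gives λ = 5.8399, -1.4086, -2.4313 (check: the sum is 2.0000 = tr M).

Hence λ_max = 5.8399 and λ_min = -2.4313.


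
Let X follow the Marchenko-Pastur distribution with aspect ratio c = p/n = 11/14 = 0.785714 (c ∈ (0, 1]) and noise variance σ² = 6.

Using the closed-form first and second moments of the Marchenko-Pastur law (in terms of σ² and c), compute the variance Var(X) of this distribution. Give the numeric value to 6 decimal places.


Recall the MP moments m_1 = E[X] = σ² and m_2 = E[X²] = σ⁴ (1 + c).
m_1 = E[X] = σ² = 6, so m_1² = 36.
m_2 = E[X²] = σ⁴ (1 + c) = 36 · (1 + 0.785714) = 36 · 1.785714 = 64.285714.
(Note m_2 − m_1² simplifies to c · σ⁴ = 0.785714 · 36.)

Var(X) = m_2 − m_1² = 64.285714 − 36 = 28.285714.


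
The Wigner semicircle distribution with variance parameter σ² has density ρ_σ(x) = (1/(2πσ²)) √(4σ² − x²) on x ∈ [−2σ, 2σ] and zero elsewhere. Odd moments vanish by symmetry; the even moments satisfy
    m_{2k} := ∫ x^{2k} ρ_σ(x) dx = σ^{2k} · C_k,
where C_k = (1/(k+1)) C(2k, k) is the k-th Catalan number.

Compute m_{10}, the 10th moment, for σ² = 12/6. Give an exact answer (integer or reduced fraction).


By the scaled semicircle moment identity, m_{2k} = σ^{2k} · C_k with k = 5.
C_5 = (1/(k+1)) · C(2k, k) = (1/6) · C(10, 5) = (1/6) · 252 = 42.
σ^{2k} = (σ²)^k = (12/6)^5 = 32.

Therefore m_{10} = σ^{10} · C_5 = 32 · 42 = 1344.


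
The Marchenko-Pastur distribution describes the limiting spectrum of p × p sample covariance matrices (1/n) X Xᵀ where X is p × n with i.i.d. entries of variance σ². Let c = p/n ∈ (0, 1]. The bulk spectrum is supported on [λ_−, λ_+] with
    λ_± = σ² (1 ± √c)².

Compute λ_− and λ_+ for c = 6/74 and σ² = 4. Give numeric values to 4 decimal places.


c = 6/74 = 0.081081; √c = 0.284747.
λ_− = σ² (1 − √c)² = 4 · (1 − 0.284747)² = 4 · (0.715253)² = 2.046345.
λ_+ = σ² (1 + √c)² = 4 · (1 + 0.284747)² = 4 · (1.284747)² = 6.602304.

Rounded to 4 decimal places: λ_− ≈ 2.0463, λ_+ ≈ 6.6023.


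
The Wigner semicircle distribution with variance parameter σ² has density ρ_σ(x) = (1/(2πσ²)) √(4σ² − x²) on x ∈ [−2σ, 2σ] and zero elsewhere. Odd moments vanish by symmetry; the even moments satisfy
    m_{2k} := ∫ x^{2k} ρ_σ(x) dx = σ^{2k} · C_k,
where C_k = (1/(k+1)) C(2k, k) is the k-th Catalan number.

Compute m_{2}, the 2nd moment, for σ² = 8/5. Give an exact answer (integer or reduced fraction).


By the scaled semicircle moment identity, m_{2k} = σ^{2k} · C_k with k = 1.
C_1 = (1/(k+1)) · C(2k, k) = (1/2) · C(2, 1) = (1/2) · 2 = 1.
σ^{2k} = (σ²)^k = (8/5)^1 = 8/5.

Therefore m_{2} = σ^{2} · C_1 = (8/5) · 1 = 8/5.


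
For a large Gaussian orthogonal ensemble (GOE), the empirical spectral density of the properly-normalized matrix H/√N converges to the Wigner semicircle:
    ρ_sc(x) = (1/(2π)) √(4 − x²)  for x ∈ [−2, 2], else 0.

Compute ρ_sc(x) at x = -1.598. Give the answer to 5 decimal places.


ρ_sc(x) = (1/(2π)) √(4 − x²). With x = -1.598:
  4 − x² = 4 − (-1.598)² = 4 − 2.553604 = 1.446396.
  √(4 − x²) = 1.202662.
  1/(2π) = 0.159155.
  ρ_sc(-1.598) = 0.159155 · 1.202662 = 0.191410.

Rounded to 5 decimal places: ρ_sc(-1.598) ≈ 0.19141.


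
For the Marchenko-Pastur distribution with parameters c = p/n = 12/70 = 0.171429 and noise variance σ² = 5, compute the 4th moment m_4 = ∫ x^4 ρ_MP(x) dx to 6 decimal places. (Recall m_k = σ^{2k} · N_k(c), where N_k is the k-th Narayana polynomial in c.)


E[X⁴] = σ⁸ (1 + 6c + 6c² + c³) (fourth MP moment). With σ² = 5 (so σ⁸ = 625) and c = 12/70 = 0.171429: E[X⁴] = 625 · (1 + 6·0.171429 + 6·(0.171429)² + (0.171429)³) = 625 · 2.209936.

So E[X^4] = 1381.209913.


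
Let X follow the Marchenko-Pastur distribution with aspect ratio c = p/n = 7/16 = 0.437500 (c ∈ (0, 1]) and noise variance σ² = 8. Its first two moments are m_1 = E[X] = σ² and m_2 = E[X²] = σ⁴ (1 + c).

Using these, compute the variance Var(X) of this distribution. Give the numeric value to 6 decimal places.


m_1 = E[X] = σ² = 8, so m_1² = 64.
m_2 = E[X²] = σ⁴ (1 + c) = 64 · (1 + 0.437500) = 64 · 1.437500 = 92.000000.
(Note m_2 − m_1² simplifies to c · σ⁴ = 0.437500 · 64.)

Var(X) = m_2 − m_1² = 92.000000 − 64 = 28.000000.


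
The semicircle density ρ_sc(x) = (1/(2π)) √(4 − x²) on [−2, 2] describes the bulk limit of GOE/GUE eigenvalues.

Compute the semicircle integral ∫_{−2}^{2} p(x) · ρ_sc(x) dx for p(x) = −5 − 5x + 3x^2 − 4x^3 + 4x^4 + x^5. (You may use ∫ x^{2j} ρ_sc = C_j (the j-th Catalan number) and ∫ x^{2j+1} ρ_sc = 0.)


Write p(x) = Σ a_i x^i, split into monomials and integrate each against ρ_sc separately.
Using ∫ x^{2j} ρ_sc = C_j = (1/(j+1)) C(2j, j) (Catalan numbers) and ∫ x^{2j+1} ρ_sc = 0 (odd monomials vanish by symmetry):
  i = 0 (even): a_0 · C_{0} = -5 · 1 = -5
  i = 1 (odd): ∫ x^1 ρ_sc = 0 (vanishes)
  i = 2 (even): a_2 · C_{1} = 3 · 1 = 3
  i = 3 (odd): ∫ x^3 ρ_sc = 0 (vanishes)
  i = 4 (even): a_4 · C_{2} = 4 · 2 = 8
  i = 5 (odd): ∫ x^5 ρ_sc = 0 (vanishes)

Summing the contributions: ∫_{−2}^{2} p(x) ρ_sc(x) dx = (-5) + 3 + 8 = 6.


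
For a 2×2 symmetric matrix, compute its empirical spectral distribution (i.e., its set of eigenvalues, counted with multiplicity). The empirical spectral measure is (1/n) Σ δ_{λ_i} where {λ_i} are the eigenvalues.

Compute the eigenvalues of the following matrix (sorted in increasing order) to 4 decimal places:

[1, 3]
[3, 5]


Since M is real symmetric, both eigenvalues are real; they are the roots of det(λI − M) = λ² − (tr M) λ + det M.
tr M = 1 + 5 = 6.
det M = 1·5 − 3² = 5 − 9 = -4.
Characteristic polynomial: λ² − 6λ − 4 = 0.
Discriminant Δ = (tr M)² − 4·det M = 36 − (-16) = 52; √Δ = 7.211103.
λ = (tr M ± √Δ)/2 = (6 ± 7.211103)/2, giving (tr M − √Δ)/2 = -0.6056 and (tr M + √Δ)/2 = 6.6056.

Eigenvalues sorted in increasing order: [-0.6056, 6.6056].


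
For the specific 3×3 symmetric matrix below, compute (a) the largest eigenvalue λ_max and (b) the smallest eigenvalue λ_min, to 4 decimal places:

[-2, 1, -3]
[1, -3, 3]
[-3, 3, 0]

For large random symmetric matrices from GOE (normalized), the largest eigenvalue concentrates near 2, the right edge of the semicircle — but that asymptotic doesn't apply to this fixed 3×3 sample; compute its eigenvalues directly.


Since M is real symmetric, all three eigenvalues are real; they are the roots of det(λI − M) = λ³ − (tr M) λ² + s λ − det M, where s is the sum of the principal 2×2 minors.
tr M = -2 + (-3) + 0 = -5.
s = ((-2)·(-3) − 1²) + ((-2)·0 − (-3)²) + ((-3)·0 − 3²) = 5 + (-9) + (-9) = -13.
det M (expand along row 1) = (-2)·(-9) − 1·9 + (-3)·(-6) = 27.
Characteristic polynomial: λ³ + 5λ² − 13λ − 27 = 0.
Substitute λ = y + (tr M)/3 = y − 1.666667 to remove the quadratic term: y³ + p·y + q = 0 with p = s − (tr M)²/3 = -21.333333 and q = −2(tr M)³/27 + (tr M)·s/3 − det M = 3.925926.
Three real roots ⇒ use the trigonometric (Viète) form: r = 2√(−p/3) = 5.333333, φ = arccos(3q/(p·r)) = arccos(-0.103516) = 1.674498 rad.
y_k = r·cos(φ/3 − 2πk/3) for k = 0, 1, 2 gives y = 4.523882, 0.184321, -4.708204.
λ_k = y_k − 1.666667 gives λ = 2.8572, -1.4823, -6.3749 (check: the sum is -5.0000 = tr M).

Hence λ_max = 2.8572 and λ_min = -6.3749.
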